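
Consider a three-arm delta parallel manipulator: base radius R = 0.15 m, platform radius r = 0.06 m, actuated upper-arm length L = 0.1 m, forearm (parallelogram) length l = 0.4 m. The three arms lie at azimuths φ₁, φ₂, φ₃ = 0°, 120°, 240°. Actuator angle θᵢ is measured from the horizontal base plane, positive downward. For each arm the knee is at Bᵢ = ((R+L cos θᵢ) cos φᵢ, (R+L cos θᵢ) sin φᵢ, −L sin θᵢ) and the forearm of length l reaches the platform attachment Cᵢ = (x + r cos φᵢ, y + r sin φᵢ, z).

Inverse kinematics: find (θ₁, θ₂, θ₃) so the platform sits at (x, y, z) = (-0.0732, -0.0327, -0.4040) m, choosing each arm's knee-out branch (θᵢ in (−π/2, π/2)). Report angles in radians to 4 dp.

arm 1 (φ=0.0°): x'=-0.0732, y'=-0.0327
  e−x'=0.1632;  (l²−L²−(e−x')²−y'²−z²)/2L = -0.2046
  γ=atan2(-0.4040,0.1632)=-1.1869;  ψ=arccos(-0.4696)=2.0596;  θ1=γ+ψ≈0.8727
φ2=120.0° → target in arm frame (0.0083, 0.0797)
  e−x'=0.0817;  (l²−L²−(e−x')²−y'²−z²)/2L = -0.1313
  θ2 = atan2(B,A) + arccos(C/0.4122) = 0.5237
rotate P by −φ3: (0.0649, -0.0470, -0.4040)
  e−x'=0.0251;  (l²−L²−(e−x')²−y'²−z²)/2L = -0.0803
  θ3 = atan2(B,A) + arccos(C/0.4048) = 0.2617

θ₁ = 0.8727, θ₂ = 0.5237, θ₃ = 0.2617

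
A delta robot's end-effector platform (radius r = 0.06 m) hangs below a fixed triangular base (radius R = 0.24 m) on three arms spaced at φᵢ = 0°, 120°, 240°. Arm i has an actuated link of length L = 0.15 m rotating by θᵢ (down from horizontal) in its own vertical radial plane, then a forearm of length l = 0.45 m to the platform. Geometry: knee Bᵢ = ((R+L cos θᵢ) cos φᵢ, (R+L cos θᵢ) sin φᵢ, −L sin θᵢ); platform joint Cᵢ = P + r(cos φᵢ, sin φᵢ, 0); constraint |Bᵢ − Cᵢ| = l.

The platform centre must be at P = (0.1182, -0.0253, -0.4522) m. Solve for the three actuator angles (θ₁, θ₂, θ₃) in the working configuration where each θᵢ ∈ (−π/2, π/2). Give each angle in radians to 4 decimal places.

rotate P by −φ1: (0.1182, -0.0253, -0.4522)
  A=0.0618, B=-0.4522, C=(l²−L²−A²−y'²−z²)/(2L)=-0.0965
  θ1 = atan2(B,A) + arccos(C/0.4564) = 0.3488
arm 2 (φ=120.0°): x'=-0.0810, y'=-0.0897
  A=0.2610, B=-0.4522, C=(l²−L²−A²−y'²−z²)/(2L)=-0.3355
  θ2 = atan2(B,A) + arccos(C/0.5221) = 1.2214
arm 3 (φ=240.0°): x'=-0.0372, y'=0.1150
  e−x'=0.2172;  (l²−L²−(e−x')²−y'²−z²)/2L = -0.2829
  θ3 = atan2(B,A) + arccos(C/0.5017) = 1.0470

θ₁ = 0.3488, θ₂ = 1.2214, θ₃ = 1.0470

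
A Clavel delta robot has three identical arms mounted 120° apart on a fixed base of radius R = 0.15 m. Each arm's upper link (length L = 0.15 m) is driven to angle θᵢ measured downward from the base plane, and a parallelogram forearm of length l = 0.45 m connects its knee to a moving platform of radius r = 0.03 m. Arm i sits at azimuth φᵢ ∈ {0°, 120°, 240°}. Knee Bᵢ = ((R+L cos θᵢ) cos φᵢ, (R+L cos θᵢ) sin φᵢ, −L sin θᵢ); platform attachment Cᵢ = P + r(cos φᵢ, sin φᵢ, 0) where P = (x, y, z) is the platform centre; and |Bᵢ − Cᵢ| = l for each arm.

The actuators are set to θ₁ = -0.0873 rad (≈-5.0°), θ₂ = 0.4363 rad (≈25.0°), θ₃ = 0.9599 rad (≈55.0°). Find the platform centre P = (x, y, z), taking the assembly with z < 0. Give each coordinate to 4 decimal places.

(0.1287, 0.0834, -0.4061)

arm 1 at φ=0.0°: (R−r)+L cos θ1 = 0.2694;  centre 1 = (0.2694, 0.0000, 0.0131)
arm 2 at φ=120.0°: (R−r)+L cos θ2 = 0.2559;  centre 2 = (-0.1280, 0.2217, -0.0634)
arm 3 at φ=240.0°: (R−r)+L cos θ3 = 0.2060;  centre 3 = (-0.1030, -0.1784, -0.1229)
|centre ₂|²−|centre ₁|² = -0.0032;  |centre ₃|²−|centre ₁|² = -0.0152
linear system: -0.7948x+0.4433y = -0.0032−-0.1529z; -0.7449x+-0.3569y = -0.0152−-0.2719z
Cramer: x(z) = 0.0129-0.2853z;  y(z) = 0.0158-0.1665z
into |P−centre ₁|² = l²: 1.1091z² + 0.1150z + -0.1363 = 0;  Δ = 0.6177;  z = -0.4061 or 0.3025 → z<0 root = -0.4061
x = 0.1287, y = 0.0834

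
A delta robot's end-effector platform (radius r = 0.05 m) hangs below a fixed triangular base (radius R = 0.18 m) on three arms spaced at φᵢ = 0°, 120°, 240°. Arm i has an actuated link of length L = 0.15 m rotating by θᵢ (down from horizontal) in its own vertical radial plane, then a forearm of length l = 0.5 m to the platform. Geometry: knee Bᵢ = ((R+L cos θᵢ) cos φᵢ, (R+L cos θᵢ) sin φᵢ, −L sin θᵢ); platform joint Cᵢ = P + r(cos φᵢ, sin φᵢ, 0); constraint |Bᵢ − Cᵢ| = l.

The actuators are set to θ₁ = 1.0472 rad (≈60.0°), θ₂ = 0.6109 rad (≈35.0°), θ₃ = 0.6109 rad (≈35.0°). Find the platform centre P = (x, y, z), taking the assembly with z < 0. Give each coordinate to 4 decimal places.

φ1=0.0°: virtual centre (0.2050, 0.0000, -0.1299), radius l
φ2=120.0°: virtual centre (-0.1264, 0.2190, -0.0860), radius l
S3 = (0.2529·cos240.0°, 0.2529·sin240.0°, -0.0860) = (-0.1264, -0.2190, -0.0860)
subtract pairs → two planes through P
plane₁₂: -0.6629x+0.4380y+0.0877z = 0.0124
Cramer: x(z) = -0.0188+0.1323z;  y(z) = 0.0000-0.0000z
into |P−S₁|² = l²: 1.0175z² + 0.2006z + -0.1830 = 0;  Δ = 0.7853;  z = -0.5340 or 0.3369 → z<0 root = -0.5340
x = -0.0894, y = 0.0000

(-0.0894, 0.0000, -0.5340)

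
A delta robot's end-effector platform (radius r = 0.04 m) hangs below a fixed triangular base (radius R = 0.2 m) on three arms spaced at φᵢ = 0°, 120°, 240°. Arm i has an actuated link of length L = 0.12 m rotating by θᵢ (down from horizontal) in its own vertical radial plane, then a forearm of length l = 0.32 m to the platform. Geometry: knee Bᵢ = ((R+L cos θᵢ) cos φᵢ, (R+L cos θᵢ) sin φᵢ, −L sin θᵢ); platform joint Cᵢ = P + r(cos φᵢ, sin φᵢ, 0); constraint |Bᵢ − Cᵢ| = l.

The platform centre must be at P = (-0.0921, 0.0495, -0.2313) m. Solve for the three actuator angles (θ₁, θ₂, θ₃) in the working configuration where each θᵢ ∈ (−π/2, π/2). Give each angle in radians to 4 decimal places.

arm 1 (φ=0.0°): x'=-0.0921, y'=0.0495
  e−x'=0.2521;  (l²−L²−(e−x')²−y'²−z²)/2L = -0.1313
  γ=atan2(-0.2313,0.2521)=-0.7424;  ψ=arccos(-0.3837)=1.9646;  θ1=γ+ψ≈1.2222
arm 2 (φ=120.0°): x'=0.0889, y'=0.0550
  A=0.0711, B=-0.2313, C=(l²−L²−A²−y'²−z²)/(2L)=0.1101
  γ=atan2(-0.2313,0.0711)=-1.2726;  ψ=arccos(0.4550)=1.0985;  θ2=γ+ψ≈-0.1742
rotate P by −φ3: (0.0032, -0.1045, -0.2313)
  e−x'=0.1568;  (l²−L²−(e−x')²−y'²−z²)/2L = -0.0042
  θ3 = atan2(B,A) + arccos(C/0.2794) = 0.6109

θ₁ = 1.2222, θ₂ = -0.1742, θ₃ = 0.6109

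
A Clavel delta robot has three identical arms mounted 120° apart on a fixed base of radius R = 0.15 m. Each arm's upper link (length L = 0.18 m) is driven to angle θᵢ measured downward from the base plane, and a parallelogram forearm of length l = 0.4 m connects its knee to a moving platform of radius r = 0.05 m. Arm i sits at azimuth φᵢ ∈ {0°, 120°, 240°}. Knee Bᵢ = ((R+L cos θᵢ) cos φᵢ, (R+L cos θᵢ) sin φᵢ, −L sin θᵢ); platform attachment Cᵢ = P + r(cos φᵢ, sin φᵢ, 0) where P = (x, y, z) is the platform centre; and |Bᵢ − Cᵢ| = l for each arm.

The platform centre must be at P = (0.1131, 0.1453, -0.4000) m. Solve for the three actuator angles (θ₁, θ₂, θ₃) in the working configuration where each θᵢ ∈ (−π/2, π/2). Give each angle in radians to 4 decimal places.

θ₁ = 0.3491, θ₂ = 0.5238, θ₃ = 1.3090

arm 1 (φ=0.0°): x'=0.1131, y'=0.1453
  e−x'=-0.0131;  (l²−L²−(e−x')²−y'²−z²)/2L = -0.1491
  √(A²+B²)=0.4002;  θ1 = -1.6035+1.9526 ≈ 0.3491
φ2=120.0° → target in arm frame (0.0693, -0.1706)
  A=0.0307, B=-0.4000, C=(l²−L²−A²−y'²−z²)/(2L)=-0.1735
  θ2 = atan2(B,A) + arccos(C/0.4012) = 0.5238
arm 3 (φ=240.0°): x'=-0.1824, y'=0.0253
  A cos θ + B sin θ = C:  0.2824·cos θ + -0.4000·sin θ = -0.3133
  θ3 = atan2(B,A) + arccos(C/0.4896) = 1.3090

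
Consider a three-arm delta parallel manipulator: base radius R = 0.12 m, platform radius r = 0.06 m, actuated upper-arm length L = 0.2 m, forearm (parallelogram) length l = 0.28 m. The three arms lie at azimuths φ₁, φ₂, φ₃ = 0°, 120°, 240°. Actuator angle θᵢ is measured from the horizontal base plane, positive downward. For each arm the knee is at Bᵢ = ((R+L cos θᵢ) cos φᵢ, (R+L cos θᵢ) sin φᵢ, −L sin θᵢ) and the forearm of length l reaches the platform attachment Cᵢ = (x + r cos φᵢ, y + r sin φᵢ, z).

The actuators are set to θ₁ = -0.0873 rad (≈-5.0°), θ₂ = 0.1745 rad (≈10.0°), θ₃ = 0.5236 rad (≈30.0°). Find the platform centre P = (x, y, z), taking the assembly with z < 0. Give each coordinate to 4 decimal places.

φ1=0.0°: virtual centre (0.2592, 0.0000, 0.0174), radius l
O2 = (0.2570·cos120.0°, 0.2570·sin120.0°, -0.0347) = (-0.1285, 0.2225, -0.0347)
φ3=240.0°: virtual centre (-0.1166, -0.2020, -0.1000), radius l
|O₂|²−|O₁|² = -0.0003;  |O₃|²−|O₁|² = -0.0031
linear system: -0.7754x+0.4451y = -0.0003−-0.1043z; -0.7517x+-0.4039y = -0.0031−-0.2349z
Cramer: x(z) = 0.0023-0.2264z;  y(z) = 0.0034-0.1601z
sphere 1 gives Az²+Bz+C=0 with A=1.0769, B=0.0804, C=-0.0121;  B²−4AC=0.0585;  roots -0.1496, 0.0750;  negative root z = -0.1496
x = 0.0362, y = 0.0274

(0.0362, 0.0274, -0.1496)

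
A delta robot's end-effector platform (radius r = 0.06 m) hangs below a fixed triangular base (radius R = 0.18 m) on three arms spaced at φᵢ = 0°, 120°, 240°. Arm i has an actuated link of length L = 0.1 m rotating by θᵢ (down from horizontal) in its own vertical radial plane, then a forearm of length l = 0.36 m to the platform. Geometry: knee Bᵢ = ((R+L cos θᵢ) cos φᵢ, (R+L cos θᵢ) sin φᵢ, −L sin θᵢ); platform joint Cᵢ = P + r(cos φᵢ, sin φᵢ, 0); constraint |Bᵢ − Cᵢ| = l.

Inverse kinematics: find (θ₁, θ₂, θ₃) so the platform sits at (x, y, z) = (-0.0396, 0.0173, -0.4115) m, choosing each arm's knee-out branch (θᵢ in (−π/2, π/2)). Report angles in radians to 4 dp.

θ₁ = 1.3962, θ₂ = 0.9601, θ₃ = 1.1343

rotate P by −φ1: (-0.0396, 0.0173, -0.4115)
  e−x'=0.1596;  (l²−L²−(e−x')²−y'²−z²)/2L = -0.3775
  γ=atan2(-0.4115,0.1596)=-1.2008;  ψ=arccos(-0.8553)=2.5970;  θ1=γ+ψ≈1.3962
φ2=120.0° → target in arm frame (0.0348, 0.0256)
  e−x'=0.0852;  (l²−L²−(e−x')²−y'²−z²)/2L = -0.2883
  θ2 = atan2(B,A) + arccos(C/0.4202) = 0.9601
φ3=240.0° → target in arm frame (0.0048, -0.0429)
  A cos θ + B sin θ = C:  0.1152·cos θ + -0.4115·sin θ = -0.3242
  √(A²+B²)=0.4273;  θ3 = -1.2979+2.4322 ≈ 1.1343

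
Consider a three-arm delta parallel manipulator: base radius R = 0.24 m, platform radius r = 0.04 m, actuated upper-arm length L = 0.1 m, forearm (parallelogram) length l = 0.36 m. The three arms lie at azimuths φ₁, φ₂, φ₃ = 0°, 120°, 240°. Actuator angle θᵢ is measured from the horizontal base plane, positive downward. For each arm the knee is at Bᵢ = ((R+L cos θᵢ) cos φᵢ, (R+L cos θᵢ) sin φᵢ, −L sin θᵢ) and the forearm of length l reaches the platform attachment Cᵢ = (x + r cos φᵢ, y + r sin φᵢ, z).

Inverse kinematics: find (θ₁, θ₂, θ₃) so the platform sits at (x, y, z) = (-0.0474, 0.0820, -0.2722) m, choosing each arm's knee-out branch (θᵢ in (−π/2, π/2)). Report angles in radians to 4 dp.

rotate P by −φ1: (-0.0474, 0.0820, -0.2722)
  A cos θ + B sin θ = C:  0.2474·cos θ + -0.2722·sin θ = -0.1121
  γ=atan2(-0.2722,0.2474)=-0.8331;  ψ=arccos(-0.3048)=1.8805;  θ1=γ+ψ≈1.0474
φ2=120.0° → target in arm frame (0.0947, 0.0000)
  A cos θ + B sin θ = C:  0.1053·cos θ + -0.2722·sin θ = 0.1721
  θ2 = atan2(B,A) + arccos(C/0.2919) = -0.2616
rotate P by −φ3: (-0.0473, -0.0820, -0.2722)
  A cos θ + B sin θ = C:  0.2473·cos θ + -0.2722·sin θ = -0.1119
  √(A²+B²)=0.3678;  θ3 = -0.8333+1.8801 ≈ 1.0468

θ₁ = 1.0474, θ₂ = -0.2616, θ₃ = 1.0468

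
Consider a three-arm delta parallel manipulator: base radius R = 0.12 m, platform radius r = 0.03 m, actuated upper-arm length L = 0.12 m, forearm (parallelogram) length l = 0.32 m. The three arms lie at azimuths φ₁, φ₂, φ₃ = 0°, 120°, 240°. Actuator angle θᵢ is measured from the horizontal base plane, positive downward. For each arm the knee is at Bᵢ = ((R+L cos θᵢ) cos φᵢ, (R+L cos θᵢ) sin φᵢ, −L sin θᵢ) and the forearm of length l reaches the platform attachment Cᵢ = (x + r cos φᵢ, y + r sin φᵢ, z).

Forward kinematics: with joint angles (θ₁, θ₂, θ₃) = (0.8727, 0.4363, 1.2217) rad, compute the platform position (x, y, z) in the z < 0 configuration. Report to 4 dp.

(-0.0020, 0.0963, -0.3459)

arm 1 at φ=0.0°: e+L cos θ1 = 0.1671;  centre 1 = (0.1671, 0.0000, -0.0919)
centre 2 = (0.1988·cos120.0°, 0.1988·sin120.0°, -0.0507) = (-0.0994, 0.1721, -0.0507)
φ3=240.0°: virtual centre (-0.0655, -0.1135, -0.1128), radius l
subtract pairs → two planes through P
plane₁₂: -0.5330x+0.3443y+0.0824z = 0.0057
Cramer: x(z) = 0.0034+0.0155z;  y(z) = 0.0217-0.2154z
quadratic in z: (1.0466)z²+(0.1694)z+(-0.0667)=0, √Δ=0.5548 → z ∈ {-0.3459, 0.1841}; z = -0.3459 (taking z<0)
x = -0.0020, y = 0.0963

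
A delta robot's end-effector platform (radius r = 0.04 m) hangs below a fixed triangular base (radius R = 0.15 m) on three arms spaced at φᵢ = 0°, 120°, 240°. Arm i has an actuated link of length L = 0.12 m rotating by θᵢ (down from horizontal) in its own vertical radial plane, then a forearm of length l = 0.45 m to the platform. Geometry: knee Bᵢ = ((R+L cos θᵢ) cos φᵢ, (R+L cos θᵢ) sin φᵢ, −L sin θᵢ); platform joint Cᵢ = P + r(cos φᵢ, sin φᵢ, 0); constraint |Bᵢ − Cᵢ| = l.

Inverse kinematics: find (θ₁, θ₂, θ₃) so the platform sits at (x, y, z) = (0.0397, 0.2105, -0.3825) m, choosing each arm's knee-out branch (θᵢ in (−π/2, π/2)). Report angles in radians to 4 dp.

θ₁ = 0.2618, θ₂ = -0.3488, θ₃ = 1.2220

arm 1 (φ=0.0°): x'=0.0397, y'=0.2105
  e−x'=0.0703;  (l²−L²−(e−x')²−y'²−z²)/2L = -0.0311
  γ=atan2(-0.3825,0.0703)=-1.3890;  ψ=arccos(-0.0799)=1.6508;  θ1=γ+ψ≈0.2618
arm 2 (φ=120.0°): x'=0.1624, y'=-0.1396
  A cos θ + B sin θ = C:  -0.0524·cos θ + -0.3825·sin θ = 0.0814
  γ=atan2(-0.3825,-0.0524)=-1.7071;  ψ=arccos(0.2109)=1.3583;  θ2=γ+ψ≈-0.3488
φ3=240.0° → target in arm frame (-0.2021, -0.0709)
  A=0.3121, B=-0.3825, C=(l²−L²−A²−y'²−z²)/(2L)=-0.2528
  θ3 = atan2(B,A) + arccos(C/0.4937) = 1.2220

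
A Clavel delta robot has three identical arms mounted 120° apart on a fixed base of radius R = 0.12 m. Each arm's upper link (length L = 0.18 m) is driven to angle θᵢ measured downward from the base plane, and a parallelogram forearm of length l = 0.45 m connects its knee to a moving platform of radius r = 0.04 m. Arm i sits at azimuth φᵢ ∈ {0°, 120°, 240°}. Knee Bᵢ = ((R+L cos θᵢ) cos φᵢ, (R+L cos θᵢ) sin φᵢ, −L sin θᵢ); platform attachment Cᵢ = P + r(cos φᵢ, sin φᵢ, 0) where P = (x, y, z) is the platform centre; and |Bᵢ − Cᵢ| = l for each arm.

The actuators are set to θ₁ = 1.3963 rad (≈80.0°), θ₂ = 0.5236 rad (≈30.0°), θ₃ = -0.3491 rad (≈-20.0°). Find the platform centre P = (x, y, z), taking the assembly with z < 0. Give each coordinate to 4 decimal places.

(-0.2863, -0.1236, -0.3481)

φ1=0.0°: virtual centre (0.1113, 0.0000, -0.1773), radius l
φ2=120.0°: virtual centre (-0.1179, 0.2043, -0.0900), radius l
φ3=240.0°: virtual centre (-0.1246, -0.2158, 0.0616), radius l
|O₂|²−|O₁|² = 0.0199;  |O₃|²−|O₁|² = 0.0221
linear system: -0.4584x+0.4086y = 0.0199−0.1745z; -0.4716x+-0.4315y = 0.0221−0.4777z
det = 0.3905;  x = -0.0451+0.6926z,  y = -0.0018+0.3499z
into |P−O₁|² = l²: 1.6022z² + 0.1366z + -0.1466 = 0;  Δ = 0.9583;  z = -0.3481 or 0.2629 → z<0 root = -0.3481
x = -0.2863, y = -0.1236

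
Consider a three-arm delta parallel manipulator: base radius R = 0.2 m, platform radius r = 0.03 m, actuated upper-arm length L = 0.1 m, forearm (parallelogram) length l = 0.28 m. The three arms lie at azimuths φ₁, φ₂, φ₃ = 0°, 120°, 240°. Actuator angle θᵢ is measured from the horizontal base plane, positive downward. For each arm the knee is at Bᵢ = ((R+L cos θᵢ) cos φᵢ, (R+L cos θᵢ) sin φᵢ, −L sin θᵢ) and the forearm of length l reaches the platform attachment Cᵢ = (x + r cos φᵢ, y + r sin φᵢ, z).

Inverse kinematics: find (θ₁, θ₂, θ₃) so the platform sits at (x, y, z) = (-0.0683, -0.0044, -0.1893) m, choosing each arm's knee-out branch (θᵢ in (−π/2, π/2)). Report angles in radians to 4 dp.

θ₁ = 1.3091, θ₂ = 0.4367, θ₃ = 0.3486

φ1=0.0° → target in arm frame (-0.0683, -0.0044)
  A cos θ + B sin θ = C:  0.2383·cos θ + -0.1893·sin θ = -0.1212
  θ1 = atan2(B,A) + arccos(C/0.3043) = 1.3091
rotate P by −φ2: (0.0303, 0.0613, -0.1893)
  A=0.1397, B=-0.1893, C=(l²−L²−A²−y'²−z²)/(2L)=0.0465
  γ=atan2(-0.1893,0.1397)=-0.9352;  ψ=arccos(0.1976)=1.3719;  θ2=γ+ψ≈0.4367
rotate P by −φ3: (0.0380, -0.0569, -0.1893)
  e−x'=0.1320;  (l²−L²−(e−x')²−y'²−z²)/2L = 0.0594
  √(A²+B²)=0.2308;  θ3 = -0.9617+1.3103 ≈ 0.3486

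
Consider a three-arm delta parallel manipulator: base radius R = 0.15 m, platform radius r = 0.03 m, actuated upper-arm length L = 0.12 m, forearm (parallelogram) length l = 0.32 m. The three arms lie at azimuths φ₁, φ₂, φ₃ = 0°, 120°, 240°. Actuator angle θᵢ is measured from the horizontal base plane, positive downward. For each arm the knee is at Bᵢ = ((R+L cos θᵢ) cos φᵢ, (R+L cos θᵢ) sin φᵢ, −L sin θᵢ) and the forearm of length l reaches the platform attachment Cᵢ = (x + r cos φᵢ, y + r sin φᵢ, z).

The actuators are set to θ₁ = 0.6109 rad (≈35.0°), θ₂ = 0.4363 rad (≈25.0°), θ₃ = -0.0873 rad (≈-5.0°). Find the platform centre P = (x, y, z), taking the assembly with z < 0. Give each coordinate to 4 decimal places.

O1 = (0.2183·cos0.0°, 0.2183·sin0.0°, -0.0688) = (0.2183, 0.0000, -0.0688)
O2 = (0.2288·cos120.0°, 0.2288·sin120.0°, -0.0507) = (-0.1144, 0.1981, -0.0507)
φ3=240.0°: virtual centre (-0.1198, -0.2075, 0.0105), radius l
eliminate P² terms by subtracting sphere 1 from 2 and 3
linear system: -0.6654x+0.3962y = 0.0025−0.0362z; -0.6761x+-0.4149y = 0.0051−0.1586z
Cramer: x(z) = -0.0056+0.1432z;  y(z) = -0.0031+0.1489z
quadratic in z: (1.0427)z²+(0.0726)z+(-0.0475)=0, √Δ=0.4510 → z ∈ {-0.2511, 0.1815}; z = -0.2511 (taking z<0)
x = -0.0416, y = -0.0405

(-0.0416, -0.0405, -0.2511)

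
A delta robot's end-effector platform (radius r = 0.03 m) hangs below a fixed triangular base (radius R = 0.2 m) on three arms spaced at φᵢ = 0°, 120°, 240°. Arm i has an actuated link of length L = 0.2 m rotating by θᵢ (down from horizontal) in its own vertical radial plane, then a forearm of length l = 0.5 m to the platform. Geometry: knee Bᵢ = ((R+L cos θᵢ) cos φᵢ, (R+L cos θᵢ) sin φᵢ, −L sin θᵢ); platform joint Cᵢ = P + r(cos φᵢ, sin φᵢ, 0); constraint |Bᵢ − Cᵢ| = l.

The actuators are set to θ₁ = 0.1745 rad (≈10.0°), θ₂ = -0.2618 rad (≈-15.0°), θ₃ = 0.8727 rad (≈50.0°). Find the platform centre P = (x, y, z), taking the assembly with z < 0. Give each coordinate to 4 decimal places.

S1 = (0.3670·cos0.0°, 0.3670·sin0.0°, -0.0347) = (0.3670, 0.0000, -0.0347)
φ2=120.0°: virtual centre (-0.1816, 0.3145, 0.0518), radius l
arm 3 at φ=240.0°: (R−r)+L cos θ3 = 0.2986;  S3 = (-0.1493, -0.2586, -0.1532)
eliminate P² terms by subtracting sphere 1 from 2 and 3
linear system: -1.0971x+0.6291y = -0.0013−0.1730z; -1.0325x+-0.5171y = -0.0233−-0.2370z
Cramer: x(z) = 0.0126-0.0490z;  y(z) = 0.0199-0.3604z
sphere 1 gives Az²+Bz+C=0 with A=1.1323, B=0.0898, C=-0.1228;  B²−4AC=0.5643;  roots -0.3714, 0.2920;  negative root z = -0.3714
x = 0.0308, y = 0.1537

(0.0308, 0.1537, -0.3714)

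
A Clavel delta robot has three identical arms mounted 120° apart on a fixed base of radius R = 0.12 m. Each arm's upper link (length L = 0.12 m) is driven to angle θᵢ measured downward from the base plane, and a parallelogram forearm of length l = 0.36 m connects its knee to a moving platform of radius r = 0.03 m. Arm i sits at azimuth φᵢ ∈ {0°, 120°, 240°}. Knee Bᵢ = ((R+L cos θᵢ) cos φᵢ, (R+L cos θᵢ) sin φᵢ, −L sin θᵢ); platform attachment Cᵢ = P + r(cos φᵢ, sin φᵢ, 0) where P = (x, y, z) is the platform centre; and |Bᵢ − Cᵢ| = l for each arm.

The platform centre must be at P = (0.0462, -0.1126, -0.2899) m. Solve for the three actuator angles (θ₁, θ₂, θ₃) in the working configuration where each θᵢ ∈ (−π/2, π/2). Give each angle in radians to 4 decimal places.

θ₁ = -0.0876, θ₂ = 0.7855, θ₃ = -0.2621

φ1=0.0° → target in arm frame (0.0462, -0.1126)
  A cos θ + B sin θ = C:  0.0438·cos θ + -0.2899·sin θ = 0.0690
  θ1 = atan2(B,A) + arccos(C/0.2932) = -0.0876
arm 2 (φ=120.0°): x'=-0.1206, y'=0.0163
  e−x'=0.2106;  (l²−L²−(e−x')²−y'²−z²)/2L = -0.0561
  θ2 = atan2(B,A) + arccos(C/0.3583) = 0.7855
φ3=240.0° → target in arm frame (0.0744, 0.0963)
  e−x'=0.0156;  (l²−L²−(e−x')²−y'²−z²)/2L = 0.0902
  √(A²+B²)=0.2903;  θ3 = -1.5171+1.2550 ≈ -0.2621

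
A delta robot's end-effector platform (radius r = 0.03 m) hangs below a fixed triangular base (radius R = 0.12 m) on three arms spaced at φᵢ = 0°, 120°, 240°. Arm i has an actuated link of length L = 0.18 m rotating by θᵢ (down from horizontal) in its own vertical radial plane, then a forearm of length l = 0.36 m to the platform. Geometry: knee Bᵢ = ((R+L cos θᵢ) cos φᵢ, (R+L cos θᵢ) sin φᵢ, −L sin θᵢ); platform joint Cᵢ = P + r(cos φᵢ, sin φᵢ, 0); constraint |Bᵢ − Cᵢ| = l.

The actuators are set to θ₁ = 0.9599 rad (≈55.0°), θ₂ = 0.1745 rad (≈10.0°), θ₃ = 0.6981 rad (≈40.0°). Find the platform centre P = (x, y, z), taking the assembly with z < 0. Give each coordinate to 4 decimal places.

(-0.0936, 0.0733, -0.3522)

φ1=0.0°: virtual centre (0.1932, 0.0000, -0.1474), radius l
φ2=120.0°: virtual centre (-0.1336, 0.2315, -0.0313), radius l
arm 3 at φ=240.0°: ρ3 = 0.2279;  O3 = (-0.1139, -0.1974, -0.1157)
eliminate P² terms by subtracting sphere 1 from 2 and 3
plane₁₂: -0.6538x+0.4629y+0.2324z = 0.0133
Cramer: x(z) = -0.0150+0.2233z;  y(z) = 0.0076-0.1867z
sphere 1 gives Az²+Bz+C=0 with A=1.0847, B=0.1991, C=-0.0644;  B²−4AC=0.3192;  roots -0.3522, 0.1687;  negative root z = -0.3522
x = -0.0936, y = 0.0733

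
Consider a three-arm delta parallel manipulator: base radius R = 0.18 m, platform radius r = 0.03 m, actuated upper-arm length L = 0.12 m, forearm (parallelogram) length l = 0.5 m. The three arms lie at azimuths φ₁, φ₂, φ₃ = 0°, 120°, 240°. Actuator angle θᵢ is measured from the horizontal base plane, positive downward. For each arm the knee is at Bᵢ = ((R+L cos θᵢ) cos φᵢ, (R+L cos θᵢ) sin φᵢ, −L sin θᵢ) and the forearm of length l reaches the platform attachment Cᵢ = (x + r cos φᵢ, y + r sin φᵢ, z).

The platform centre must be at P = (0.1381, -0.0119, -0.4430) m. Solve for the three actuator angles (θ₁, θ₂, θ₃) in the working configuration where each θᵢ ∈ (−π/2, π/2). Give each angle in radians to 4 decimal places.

θ₁ = -0.3493, θ₂ = 0.6981, θ₃ = 0.6112

rotate P by −φ1: (0.1381, -0.0119, -0.4430)
  A cos θ + B sin θ = C:  0.0119·cos θ + -0.4430·sin θ = 0.1628
  √(A²+B²)=0.4432;  θ1 = -1.5439+1.1947 ≈ -0.3493
rotate P by −φ2: (-0.0794, -0.1136, -0.4430)
  e−x'=0.2294;  (l²−L²−(e−x')²−y'²−z²)/2L = -0.1090
  √(A²+B²)=0.4989;  θ2 = -1.0931+1.7912 ≈ 0.6981
arm 3 (φ=240.0°): x'=-0.0587, y'=0.1255
  A cos θ + B sin θ = C:  0.2087·cos θ + -0.4430·sin θ = -0.0833
  θ3 = atan2(B,A) + arccos(C/0.4897) = 0.6112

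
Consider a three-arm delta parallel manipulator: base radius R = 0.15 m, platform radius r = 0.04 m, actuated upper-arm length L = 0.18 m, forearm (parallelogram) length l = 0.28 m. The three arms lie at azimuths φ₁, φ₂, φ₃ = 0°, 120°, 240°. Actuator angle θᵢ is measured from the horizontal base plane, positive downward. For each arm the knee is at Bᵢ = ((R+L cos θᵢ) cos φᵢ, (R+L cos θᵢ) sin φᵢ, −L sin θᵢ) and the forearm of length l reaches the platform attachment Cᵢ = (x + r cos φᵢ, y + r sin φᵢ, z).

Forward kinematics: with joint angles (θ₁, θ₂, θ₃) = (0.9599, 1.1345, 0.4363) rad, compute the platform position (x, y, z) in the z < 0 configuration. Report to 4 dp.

arm 1 at φ=0.0°: e+L cos θ1 = 0.2132;  O1 = (0.2132, 0.0000, -0.1474)
φ2=120.0°: virtual centre (-0.0930, 0.1611, -0.1631), radius l
φ3=240.0°: virtual centre (-0.1366, -0.2365, -0.0761), radius l
subtract pairs → two planes through P
[-0.6126 0.3223 -0.0314]·P = -0.0060;  [-0.6996 -0.4731 0.1428]·P = 0.0132
det = 0.5153;  x = -0.0028+0.0605z,  y = -0.0238+0.2123z
sphere 1 gives Az²+Bz+C=0 with A=1.0487, B=0.2587, C=-0.0094;  B²−4AC=0.1065;  roots -0.2789, 0.0323;  negative root z = -0.2789
x = -0.0196, y = -0.0830

(-0.0196, -0.0830, -0.2789)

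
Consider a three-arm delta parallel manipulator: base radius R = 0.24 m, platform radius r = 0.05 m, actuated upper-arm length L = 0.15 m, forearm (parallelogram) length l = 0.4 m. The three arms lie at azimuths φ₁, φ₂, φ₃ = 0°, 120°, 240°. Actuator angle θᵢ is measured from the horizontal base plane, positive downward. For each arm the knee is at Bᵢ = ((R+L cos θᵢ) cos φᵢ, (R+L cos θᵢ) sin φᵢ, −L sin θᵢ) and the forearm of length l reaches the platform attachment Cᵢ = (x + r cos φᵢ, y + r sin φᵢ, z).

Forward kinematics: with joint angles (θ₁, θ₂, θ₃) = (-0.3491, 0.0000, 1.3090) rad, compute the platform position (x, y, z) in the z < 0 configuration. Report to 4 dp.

φ1=0.0°: virtual centre (0.3310, 0.0000, 0.0513), radius l
centre 2 = (0.3400·cos120.0°, 0.3400·sin120.0°, 0.0000) = (-0.1700, 0.2944, 0.0000)
centre 3 = (0.2288·cos240.0°, 0.2288·sin240.0°, -0.1449) = (-0.1144, -0.1982, -0.1449)
eliminate P² terms by subtracting sphere 1 from 2 and 3
[-1.0019 0.5889 -0.1026]·P = 0.0034;  [-0.8907 -0.3963 -0.3924]·P = -0.0388
Cramer: x(z) = 0.0233-0.2949z;  y(z) = 0.0455-0.3274z
quadratic in z: (1.1941)z²+(0.0490)z+(-0.0607)=0, √Δ=0.5405 → z ∈ {-0.2468, 0.2058}; z = -0.2468 (taking z<0)
x = 0.0961, y = 0.1263

(0.0961, 0.1263, -0.2468)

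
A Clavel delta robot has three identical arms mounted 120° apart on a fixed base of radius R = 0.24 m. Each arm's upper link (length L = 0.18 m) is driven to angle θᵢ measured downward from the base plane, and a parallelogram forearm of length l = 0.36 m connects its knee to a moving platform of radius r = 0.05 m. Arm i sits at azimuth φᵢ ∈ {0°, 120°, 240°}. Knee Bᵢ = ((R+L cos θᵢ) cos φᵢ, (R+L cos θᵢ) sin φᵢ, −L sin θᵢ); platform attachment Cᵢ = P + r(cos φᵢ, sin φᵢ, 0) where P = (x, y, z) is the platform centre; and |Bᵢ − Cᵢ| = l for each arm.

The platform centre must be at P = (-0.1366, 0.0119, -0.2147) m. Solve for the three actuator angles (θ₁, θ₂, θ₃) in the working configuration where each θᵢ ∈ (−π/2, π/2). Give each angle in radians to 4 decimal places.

arm 1 (φ=0.0°): x'=-0.1366, y'=0.0119
  A cos θ + B sin θ = C:  0.3266·cos θ + -0.2147·sin θ = -0.1547
  θ1 = atan2(B,A) + arccos(C/0.3908) = 1.3963
rotate P by −φ2: (0.0786, 0.1123, -0.2147)
  e−x'=0.1114;  (l²−L²−(e−x')²−y'²−z²)/2L = 0.0724
  γ=atan2(-0.2147,0.1114)=-1.0922;  ψ=arccos(0.2994)=1.2667;  θ2=γ+ψ≈0.1745
rotate P by −φ3: (0.0580, -0.1242, -0.2147)
  A=0.1320, B=-0.2147, C=(l²−L²−A²−y'²−z²)/(2L)=0.0507
  θ3 = atan2(B,A) + arccos(C/0.2520) = 0.3488

θ₁ = 1.3963, θ₂ = 0.1745, θ₃ = 0.3488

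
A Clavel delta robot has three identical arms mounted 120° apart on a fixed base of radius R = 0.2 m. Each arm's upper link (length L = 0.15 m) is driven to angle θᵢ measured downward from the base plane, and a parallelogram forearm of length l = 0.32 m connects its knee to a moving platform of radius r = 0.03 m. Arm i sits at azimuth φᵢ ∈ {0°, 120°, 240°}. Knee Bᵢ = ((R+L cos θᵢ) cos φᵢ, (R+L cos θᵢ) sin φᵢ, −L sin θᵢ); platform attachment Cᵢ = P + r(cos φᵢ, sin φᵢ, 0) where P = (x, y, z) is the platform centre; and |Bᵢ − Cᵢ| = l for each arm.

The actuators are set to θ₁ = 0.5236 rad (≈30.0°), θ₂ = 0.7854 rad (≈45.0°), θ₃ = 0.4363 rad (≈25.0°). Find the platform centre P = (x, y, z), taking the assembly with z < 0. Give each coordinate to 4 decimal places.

(0.0087, -0.0277, -0.2047)

φ1=0.0°: virtual centre (0.2999, 0.0000, -0.0750), radius l
φ2=120.0°: virtual centre (-0.1380, 0.2391, -0.1061), radius l
φ3=240.0°: virtual centre (-0.1530, -0.2650, -0.0634), radius l
subtract pairs → two planes through P
linear system: -0.8759x+0.4782y = -0.0081−-0.0621z; -0.9058x+-0.5299y = 0.0021−0.0232z
Cramer: x(z) = 0.0037-0.0243z;  y(z) = -0.0102+0.0854z
sphere 1 gives Az²+Bz+C=0 with A=1.0079, B=0.1627, C=-0.0089;  B²−4AC=0.0625;  roots -0.2047, 0.0433;  negative root z = -0.2047
x = 0.0087, y = -0.0277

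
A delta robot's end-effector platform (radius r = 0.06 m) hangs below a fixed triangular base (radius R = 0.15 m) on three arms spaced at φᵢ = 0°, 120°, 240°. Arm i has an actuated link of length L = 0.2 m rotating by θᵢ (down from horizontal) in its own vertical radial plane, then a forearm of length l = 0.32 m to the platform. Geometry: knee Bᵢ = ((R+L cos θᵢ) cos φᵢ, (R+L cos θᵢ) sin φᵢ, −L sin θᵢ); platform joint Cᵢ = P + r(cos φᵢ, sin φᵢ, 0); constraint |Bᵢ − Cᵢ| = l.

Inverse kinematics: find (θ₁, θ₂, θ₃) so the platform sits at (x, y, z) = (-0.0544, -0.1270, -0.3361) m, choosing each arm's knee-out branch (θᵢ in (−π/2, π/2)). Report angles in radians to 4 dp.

arm 1 (φ=0.0°): x'=-0.0544, y'=-0.1270
  A=0.1444, B=-0.3361, C=(l²−L²−A²−y'²−z²)/(2L)=-0.2189
  γ=atan2(-0.3361,0.1444)=-1.1650;  ψ=arccos(-0.5983)=2.2122;  θ1=γ+ψ≈1.0472
rotate P by −φ2: (-0.0828, 0.1106, -0.3361)
  e−x'=0.1728;  (l²−L²−(e−x')²−y'²−z²)/2L = -0.2316
  √(A²+B²)=0.3779;  θ2 = -1.0959+2.2306 ≈ 1.1346
arm 3 (φ=240.0°): x'=0.1372, y'=0.0164
  A cos θ + B sin θ = C:  -0.0472·cos θ + -0.3361·sin θ = -0.1326
  γ=atan2(-0.3361,-0.0472)=-1.7103;  ψ=arccos(-0.3908)=1.9723;  θ3=γ+ψ≈0.2621

θ₁ = 1.0472, θ₂ = 1.1346, θ₃ = 0.2621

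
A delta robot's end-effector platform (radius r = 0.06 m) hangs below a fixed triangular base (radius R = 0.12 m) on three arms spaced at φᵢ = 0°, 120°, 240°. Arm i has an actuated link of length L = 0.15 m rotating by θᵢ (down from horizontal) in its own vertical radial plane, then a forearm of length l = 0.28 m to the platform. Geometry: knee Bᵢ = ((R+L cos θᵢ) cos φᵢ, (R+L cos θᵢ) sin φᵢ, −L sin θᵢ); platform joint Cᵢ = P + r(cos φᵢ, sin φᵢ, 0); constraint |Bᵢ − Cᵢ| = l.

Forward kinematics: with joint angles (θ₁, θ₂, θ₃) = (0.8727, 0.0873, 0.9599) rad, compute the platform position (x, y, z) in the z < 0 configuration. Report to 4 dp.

φ1=0.0°: virtual centre (0.1564, 0.0000, -0.1149), radius l
arm 2 at φ=120.0°: (R−r)+L cos θ2 = 0.2094;  O2 = (-0.1047, 0.1814, -0.0131)
φ3=240.0°: virtual centre (-0.0730, -0.1265, -0.1229), radius l
eliminate P² terms by subtracting sphere 1 from 2 and 3
[-0.5223 0.3627 0.2037]·P = 0.0064;  [-0.4589 -0.2529 -0.0159]·P = -0.0012
Cramer: x(z) = -0.0039+0.1532z;  y(z) = 0.0120-0.3409z
into |P−O₁|² = l²: 1.1397z² + 0.1726z + -0.0394 = 0;  Δ = 0.2092;  z = -0.2764 or 0.1250 → z<0 root = -0.2764
x = -0.0462, y = 0.1062

(-0.0462, 0.1062, -0.2764)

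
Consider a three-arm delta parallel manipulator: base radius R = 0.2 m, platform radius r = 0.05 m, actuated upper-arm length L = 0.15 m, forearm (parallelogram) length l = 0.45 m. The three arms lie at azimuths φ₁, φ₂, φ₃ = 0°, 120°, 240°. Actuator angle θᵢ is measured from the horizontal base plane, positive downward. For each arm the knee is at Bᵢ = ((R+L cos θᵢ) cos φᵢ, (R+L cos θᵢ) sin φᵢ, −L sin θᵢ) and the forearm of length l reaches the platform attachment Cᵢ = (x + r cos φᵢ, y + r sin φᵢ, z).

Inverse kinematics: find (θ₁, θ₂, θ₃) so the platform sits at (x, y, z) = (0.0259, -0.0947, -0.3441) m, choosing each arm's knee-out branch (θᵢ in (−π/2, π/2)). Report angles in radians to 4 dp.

rotate P by −φ1: (0.0259, -0.0947, -0.3441)
  A cos θ + B sin θ = C:  0.1241·cos θ + -0.3441·sin θ = 0.1241
  √(A²+B²)=0.3658;  θ1 = -1.2247+1.2247 ≈ 0.0000
arm 2 (φ=120.0°): x'=-0.0950, y'=0.0249
  e−x'=0.2450;  (l²−L²−(e−x')²−y'²−z²)/2L = 0.0032
  √(A²+B²)=0.4224;  θ2 = -0.9521+1.5632 ≈ 0.6110
φ3=240.0° → target in arm frame (0.0691, 0.0698)
  A=0.0809, B=-0.3441, C=(l²−L²−A²−y'²−z²)/(2L)=0.1673
  θ3 = atan2(B,A) + arccos(C/0.3535) = -0.2618

θ₁ = 0.0000, θ₂ = 0.6110, θ₃ = -0.2618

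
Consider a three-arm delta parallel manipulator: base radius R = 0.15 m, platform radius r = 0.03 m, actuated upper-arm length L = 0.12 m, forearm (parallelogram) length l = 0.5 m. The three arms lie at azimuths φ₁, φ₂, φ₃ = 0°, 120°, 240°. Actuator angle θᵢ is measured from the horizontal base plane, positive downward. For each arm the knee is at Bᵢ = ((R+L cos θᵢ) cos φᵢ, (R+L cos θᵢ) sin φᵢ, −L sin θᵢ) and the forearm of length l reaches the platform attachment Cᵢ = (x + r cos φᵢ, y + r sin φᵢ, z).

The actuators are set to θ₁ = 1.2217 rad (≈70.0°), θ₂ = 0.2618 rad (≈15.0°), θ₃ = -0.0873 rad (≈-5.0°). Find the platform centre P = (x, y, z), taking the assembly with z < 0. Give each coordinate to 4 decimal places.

(-0.1996, -0.0462, -0.4560)

arm 1 at φ=0.0°: e+L cos θ1 = 0.1610;  S1 = (0.1610, 0.0000, -0.1128)
arm 2 at φ=120.0°: e+L cos θ2 = 0.2359;  S2 = (-0.1180, 0.2043, -0.0311)
φ3=240.0°: virtual centre (-0.1198, -0.2075, 0.0105), radius l
eliminate P² terms by subtracting sphere 1 from 2 and 3
linear system: -0.5580x+0.4086y = 0.0180−0.1634z; -0.5616x+-0.4149y = 0.0188−0.2464z
Cramer: x(z) = -0.0329+0.3655z;  y(z) = -0.0009+0.0992z
sphere 1 gives Az²+Bz+C=0 with A=1.1434, B=0.0836, C=-0.1997;  B²−4AC=0.9203;  roots -0.4560, 0.3829;  negative root z = -0.4560
x = -0.1996, y = -0.0462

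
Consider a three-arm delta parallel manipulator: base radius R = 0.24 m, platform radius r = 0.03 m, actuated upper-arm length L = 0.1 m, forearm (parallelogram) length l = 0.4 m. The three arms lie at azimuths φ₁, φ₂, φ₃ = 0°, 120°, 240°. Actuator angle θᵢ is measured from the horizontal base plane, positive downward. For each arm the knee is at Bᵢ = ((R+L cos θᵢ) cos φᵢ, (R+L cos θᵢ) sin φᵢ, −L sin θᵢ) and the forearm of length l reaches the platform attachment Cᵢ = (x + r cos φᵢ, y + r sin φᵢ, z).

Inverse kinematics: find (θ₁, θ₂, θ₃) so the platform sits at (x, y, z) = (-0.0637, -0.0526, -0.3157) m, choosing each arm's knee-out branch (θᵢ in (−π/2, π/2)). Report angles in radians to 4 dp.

θ₁ = 1.0476, θ₂ = 0.6986, θ₃ = -0.0872

arm 1 (φ=0.0°): x'=-0.0637, y'=-0.0526
  A=0.2737, B=-0.3157, C=(l²−L²−A²−y'²−z²)/(2L)=-0.1367
  θ1 = atan2(B,A) + arccos(C/0.4178) = 1.0476
φ2=120.0° → target in arm frame (-0.0137, 0.0815)
  A cos θ + B sin θ = C:  0.2237·cos θ + -0.3157·sin θ = -0.0317
  θ2 = atan2(B,A) + arccos(C/0.3869) = 0.6986
φ3=240.0° → target in arm frame (0.0774, -0.0289)
  A=0.1326, B=-0.3157, C=(l²−L²−A²−y'²−z²)/(2L)=0.1596
  √(A²+B²)=0.3424;  θ3 = -1.1732+1.0859 ≈ -0.0872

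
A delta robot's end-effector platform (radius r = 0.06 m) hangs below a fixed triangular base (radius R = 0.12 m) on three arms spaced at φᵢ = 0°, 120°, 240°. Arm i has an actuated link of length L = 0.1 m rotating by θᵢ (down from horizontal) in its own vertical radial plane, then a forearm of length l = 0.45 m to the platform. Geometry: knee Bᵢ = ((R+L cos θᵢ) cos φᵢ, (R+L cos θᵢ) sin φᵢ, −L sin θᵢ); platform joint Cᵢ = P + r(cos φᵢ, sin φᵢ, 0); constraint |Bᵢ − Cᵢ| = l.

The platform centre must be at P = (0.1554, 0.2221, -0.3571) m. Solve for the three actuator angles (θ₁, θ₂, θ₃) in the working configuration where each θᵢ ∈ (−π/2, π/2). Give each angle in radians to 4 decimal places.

θ₁ = -0.3498, θ₂ = -0.1748, θ₃ = 1.2213

φ1=0.0° → target in arm frame (0.1554, 0.2221)
  A=-0.0954, B=-0.3571, C=(l²−L²−A²−y'²−z²)/(2L)=0.0328
  θ1 = atan2(B,A) + arccos(C/0.3696) = -0.3498
φ2=120.0° → target in arm frame (0.1146, -0.2456)
  A=-0.0546, B=-0.3571, C=(l²−L²−A²−y'²−z²)/(2L)=0.0083
  √(A²+B²)=0.3613;  θ2 = -1.7226+1.5478 ≈ -0.1748
arm 3 (φ=240.0°): x'=-0.2700, y'=0.0235
  A=0.3300, B=-0.3571, C=(l²−L²−A²−y'²−z²)/(2L)=-0.2225
  √(A²+B²)=0.4863;  θ3 = -0.8248+2.0461 ≈ 1.2213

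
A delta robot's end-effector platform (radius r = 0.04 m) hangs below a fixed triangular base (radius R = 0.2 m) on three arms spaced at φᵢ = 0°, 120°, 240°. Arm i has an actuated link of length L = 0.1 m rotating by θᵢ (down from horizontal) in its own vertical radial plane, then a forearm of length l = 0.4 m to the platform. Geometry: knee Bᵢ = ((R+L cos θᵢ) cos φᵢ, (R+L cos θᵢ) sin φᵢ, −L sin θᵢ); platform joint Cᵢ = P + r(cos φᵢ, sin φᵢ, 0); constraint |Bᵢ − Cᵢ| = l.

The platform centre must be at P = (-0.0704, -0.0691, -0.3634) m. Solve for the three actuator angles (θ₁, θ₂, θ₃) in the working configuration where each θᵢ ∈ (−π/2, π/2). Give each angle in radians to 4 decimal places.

φ1=0.0° → target in arm frame (-0.0704, -0.0691)
  A=0.2304, B=-0.3634, C=(l²−L²−A²−y'²−z²)/(2L)=-0.1996
  γ=atan2(-0.3634,0.2304)=-1.0057;  ψ=arccos(-0.4639)=2.0531;  θ1=γ+ψ≈1.0474
rotate P by −φ2: (-0.0246, 0.0955, -0.3634)
  A cos θ + B sin θ = C:  0.1846·cos θ + -0.3634·sin θ = -0.1264
  γ=atan2(-0.3634,0.1846)=-1.1007;  ψ=arccos(-0.3100)=1.8860;  θ2=γ+ψ≈0.7853
φ3=240.0° → target in arm frame (0.0950, -0.0264)
  e−x'=0.0650;  (l²−L²−(e−x')²−y'²−z²)/2L = 0.0651
  θ3 = atan2(B,A) + arccos(C/0.3692) = -0.0004

θ₁ = 1.0474, θ₂ = 0.7853, θ₃ = -0.0004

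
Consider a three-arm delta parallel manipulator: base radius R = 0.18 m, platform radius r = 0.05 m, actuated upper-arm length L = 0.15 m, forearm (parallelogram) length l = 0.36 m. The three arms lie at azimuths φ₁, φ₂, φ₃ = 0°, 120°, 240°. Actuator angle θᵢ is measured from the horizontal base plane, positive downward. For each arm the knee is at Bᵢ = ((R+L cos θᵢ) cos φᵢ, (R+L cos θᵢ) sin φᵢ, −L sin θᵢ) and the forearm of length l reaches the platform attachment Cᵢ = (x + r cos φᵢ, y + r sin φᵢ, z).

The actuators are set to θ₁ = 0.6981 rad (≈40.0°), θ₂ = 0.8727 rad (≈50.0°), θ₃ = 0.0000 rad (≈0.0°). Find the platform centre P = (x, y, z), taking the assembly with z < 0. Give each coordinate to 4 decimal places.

φ1=0.0°: virtual centre (0.2449, 0.0000, -0.0964), radius l
φ2=120.0°: virtual centre (-0.1132, 0.1961, -0.1149), radius l
arm 3 at φ=240.0°: ρ3 = 0.2800;  O3 = (-0.1400, -0.2425, 0.0000)
eliminate P² terms by subtracting sphere 1 from 2 and 3
linear system: -0.7162x+0.3922y = -0.0048−-0.0370z; -0.7698x+-0.4850y = 0.0091−0.1928z
det = 0.6492;  x = -0.0019+0.0888z,  y = -0.0158+0.2566z
into |P−O₁|² = l²: 1.0737z² + 0.1409z + -0.0591 = 0;  Δ = 0.2738;  z = -0.3093 or 0.1781 → z<0 root = -0.3093
x = -0.0294, y = -0.0951

(-0.0294, -0.0951, -0.3093)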